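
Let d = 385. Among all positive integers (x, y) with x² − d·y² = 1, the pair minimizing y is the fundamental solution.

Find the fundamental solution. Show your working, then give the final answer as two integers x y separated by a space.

√385 = [19; 1,1,1,1,1,…,1,1,38, …], period ℓ=16 (even) → k=15
i=0: a=19 ⇒ p=19, q=1
i=1: a=1 ⇒ p=20, q=1
i=2: a=1 ⇒ p=39, q=2
i=3: a=1 ⇒ p=59, q=3
…
i=6: a=3 ⇒ p=569, q=29
…
i=9: a=1 ⇒ p=2747, q=140
…
i=14: a=1 ⇒ p=59551, q=3035
i=15: a=1 ⇒ p=95831, q=4884
fundamental: x₁=95831, y₁=4884  (since 9183580561 − 385·23853456 = 1)

95831 4884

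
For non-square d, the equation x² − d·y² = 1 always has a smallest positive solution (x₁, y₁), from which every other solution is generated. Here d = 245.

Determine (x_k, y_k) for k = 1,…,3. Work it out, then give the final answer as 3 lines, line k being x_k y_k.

√245 → a₀=15, period (1,1,1,7,6,7,1,1,1,30); ℓ=10 even so k=9
step 0: (15, 1)  from 15·(1,0) + (0,1)
step 1: (16, 1)  from 1·(15,1) + (1,0)
step 2: (31, 2)  from 1·(16,1) + (15,1)
step 3: (47, 3)  from 1·(31,2) + (16,1)
…
step 5: (2207, 141)  from 6·(360,23) + (47,3)
step 6: (15809, 1010)  from 7·(2207,141) + (360,23)
step 7: (18016, 1151)  from 1·(15809,1010) + (2207,141)
step 8: (33825, 2161)  from 1·(18016,1151) + (15809,1010)
step 9: (51841, 3312)  from 1·(33825,2161) + (18016,1151)
→ (51841, 3312).  Check: 51841²=2687489281, 245·3312²=2687489280, difference 1.
k=2:  x_2 = 51841·51841+245·3312·3312 = 5374978561,  y_2 = 51841·3312+3312·51841 = 343394784
k=3:  x_3 = 51841·5374978561+245·3312·343394784 = 557288527109761,  y_3 = 51841·343394784+3312·5374978561 = 35603857991376

51841 3312
5374978561 343394784
557288527109761 35603857991376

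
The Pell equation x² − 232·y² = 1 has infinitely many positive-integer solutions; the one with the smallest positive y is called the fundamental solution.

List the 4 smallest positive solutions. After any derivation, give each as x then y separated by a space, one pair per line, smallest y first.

19603 1287
768555217 50458122
30131975818099 1978261129845
1181354243155834177 77559705806244948

√232 → a₀=15, period (4,3,7,3,4,30); ℓ=6 even so k=5
k=0  a_k=15  p_k/q_k = 15/1
…
k=3  a_k=7  p_k/q_k = 1447/95
k=4  a_k=3  p_k/q_k = 4539/298
k=5  a_k=4  p_k/q_k = 19603/1287
fundamental: x₁=19603, y₁=1287  (since 384277609 − 232·1656369 = 1)
(x_2, y_2) = (19603·19603 + 232·1287·1287, 19603·1287 + 1287·19603) = (768555217, 50458122)
(x_3, y_3) = (19603·768555217 + 232·1287·50458122, 19603·50458122 + 1287·768555217) = (30131975818099, 1978261129845)
(x_4, y_4) = (19603·30131975818099 + 232·1287·1978261129845, 19603·1978261129845 + 1287·30131975818099) = (1181354243155834177, 77559705806244948)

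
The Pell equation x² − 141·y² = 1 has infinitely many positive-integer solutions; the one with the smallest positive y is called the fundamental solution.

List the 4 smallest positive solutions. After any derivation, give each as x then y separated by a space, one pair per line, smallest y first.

95 8
18049 1520
3429215 288792
651532801 54868960

[11; 1,6,1,22] for √141; ℓ=4 ⇒ convergent index 3
a_0=11:  p_0=11·1+0=11,  q_0=11·0+1=1
…
a_2=6:  p_2=6·12+11=83,  q_2=6·1+1=7
a_3=1:  p_3=1·83+12=95,  q_3=1·7+1=8
fundamental: x₁=95, y₁=8  (since 9025 − 141·64 = 1)
k=2:  x_2 = 95·95+141·8·8 = 18049,  y_2 = 95·8+8·95 = 1520
k=3:  x_3 = 95·18049+141·8·1520 = 3429215,  y_3 = 95·1520+8·18049 = 288792
k=4:  x_4 = 95·3429215+141·8·288792 = 651532801,  y_4 = 95·288792+8·3429215 = 54868960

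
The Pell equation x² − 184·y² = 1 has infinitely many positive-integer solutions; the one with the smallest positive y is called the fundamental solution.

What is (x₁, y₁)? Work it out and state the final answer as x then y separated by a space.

24335 1794

[13; 1,1,3,2,1,2,1,2,3,1,1,26] for √184; ℓ=12 ⇒ convergent index 11
k=0  a_k=13  p_k/q_k = 13/1
k=1  a_k=1  p_k/q_k = 14/1
k=2  a_k=1  p_k/q_k = 27/2
…
k=4  a_k=2  p_k/q_k = 217/16
…
k=9  a_k=3  p_k/q_k = 10594/781
k=10  a_k=1  p_k/q_k = 13741/1013
k=11  a_k=1  p_k/q_k = 24335/1794
(x₁, y₁) = (24335, 1794);  24335² − 184·1794² = 1 ✓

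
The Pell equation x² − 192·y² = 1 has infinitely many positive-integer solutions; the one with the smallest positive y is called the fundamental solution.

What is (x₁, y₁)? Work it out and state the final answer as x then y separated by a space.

97 7

[13; 1,5,1,26] for √192; ℓ=4 ⇒ convergent index 3
step 0: (13, 1)  from 13·(1,0) + (0,1)
step 1: (14, 1)  from 1·(13,1) + (1,0)
step 2: (83, 6)  from 5·(14,1) + (13,1)
step 3: (97, 7)  from 1·(83,6) + (14,1)
(x₁, y₁) = (97, 7);  97² − 192·7² = 1 ✓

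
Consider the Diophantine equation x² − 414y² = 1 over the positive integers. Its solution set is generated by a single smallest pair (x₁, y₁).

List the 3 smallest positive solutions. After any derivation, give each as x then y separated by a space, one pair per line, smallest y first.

24335 1196
1184384449 58209320
57643991108495 2833047603204

[20; 2,1,7,2,7,1,2,40] for √414; ℓ=8 ⇒ convergent index 7
step 0: (20, 1)  from 20·(1,0) + (0,1)
…
step 5: (7447, 366)  from 7·(997,49) + (468,23)
step 6: (8444, 415)  from 1·(7447,366) + (997,49)
step 7: (24335, 1196)  from 2·(8444,415) + (7447,366)
fundamental: x₁=24335, y₁=1196  (since 592192225 − 414·1430416 = 1)
(24335+1196√414)^2 = 1184384449 + 58209320√414
(24335+1196√414)^3 = 57643991108495 + 2833047603204√414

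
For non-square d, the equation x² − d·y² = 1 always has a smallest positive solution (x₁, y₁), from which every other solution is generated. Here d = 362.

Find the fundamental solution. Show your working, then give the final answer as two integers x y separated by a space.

723 38

√362 = [19; 38, …], period ℓ=1 (odd) → k=1
step 0: (19, 1)  from 19·(1,0) + (0,1)
step 1: (723, 38)  from 38·(19,1) + (1,0)
fundamental: x₁=723, y₁=38  (since 522729 − 362·1444 = 1)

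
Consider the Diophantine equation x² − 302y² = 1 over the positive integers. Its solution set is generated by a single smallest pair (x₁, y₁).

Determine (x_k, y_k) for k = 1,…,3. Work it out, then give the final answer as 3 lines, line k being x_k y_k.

4276623 246092
36579008568257 2104885414632
312869258720405635599 18003602753159249380

[17; 2,1,1,1,4,…,1,2,34] for √302; ℓ=16 ⇒ convergent index 15
i=0: a=17 ⇒ p=17, q=1
…
i=2: a=1 ⇒ p=52, q=3
i=3: a=1 ⇒ p=87, q=5
…
i=7: a=1 ⇒ p=2068, q=119
i=8: a=16 ⇒ p=34513, q=1986
…
i=12: a=1 ⇒ p=574956, q=33085
…
i=14: a=1 ⇒ p=1617193, q=93059
i=15: a=2 ⇒ p=4276623, q=246092
(x₁, y₁) = (4276623, 246092);  4276623² − 302·246092² = 1 ✓
(4276623+246092√302)^2 = 36579008568257 + 2104885414632√302
(4276623+246092√302)^3 = 312869258720405635599 + 18003602753159249380√302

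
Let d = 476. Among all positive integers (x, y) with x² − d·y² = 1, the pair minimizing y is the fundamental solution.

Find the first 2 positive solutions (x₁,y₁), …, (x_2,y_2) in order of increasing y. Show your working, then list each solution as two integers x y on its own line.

28799 1320
1658764801 76029360

√476 = [21; 1,4,2,10,2,4,1,42, …], period ℓ=8 (even) → k=7
a_0=21:  p_0=21·1+0=21,  q_0=21·0+1=1
…
a_5=2:  p_5=2·2509+240=5258,  q_5=2·115+11=241
a_6=4:  p_6=4·5258+2509=23541,  q_6=4·241+115=1079
a_7=1:  p_7=1·23541+5258=28799,  q_7=1·1079+241=1320
→ (28799, 1320).  Check: 28799²=829382401, 476·1320²=829382400, difference 1.
(x_2, y_2) = (28799·28799 + 476·1320·1320, 28799·1320 + 1320·28799) = (1658764801, 76029360)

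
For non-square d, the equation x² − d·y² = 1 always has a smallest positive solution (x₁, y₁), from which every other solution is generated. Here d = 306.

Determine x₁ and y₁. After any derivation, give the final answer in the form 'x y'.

35 2

d=306: √d = [17; 2,34] (ℓ=2, even), read p_1/q_1
i=0: a=17 ⇒ p=17, q=1
i=1: a=2 ⇒ p=35, q=2
fundamental: x₁=35, y₁=2  (since 1225 − 306·4 = 1)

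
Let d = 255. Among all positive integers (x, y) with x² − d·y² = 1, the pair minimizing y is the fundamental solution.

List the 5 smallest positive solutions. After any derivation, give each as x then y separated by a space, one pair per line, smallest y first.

√255 → a₀=15, period (1,30); ℓ=2 even so k=1
k=0  a_k=15  p_k/q_k = 15/1
k=1  a_k=1  p_k/q_k = 16/1
(x₁, y₁) = (16, 1);  16² − 255·1² = 1 ✓
k=2:  x_2 = 16·16+255·1·1 = 511,  y_2 = 16·1+1·16 = 32
k=3:  x_3 = 16·511+255·1·32 = 16336,  y_3 = 16·32+1·511 = 1023
k=4:  x_4 = 16·16336+255·1·1023 = 522241,  y_4 = 16·1023+1·16336 = 32704
k=5:  x_5 = 16·522241+255·1·32704 = 16695376,  y_5 = 16·32704+1·522241 = 1045505

16 1
511 32
16336 1023
522241 32704
16695376 1045505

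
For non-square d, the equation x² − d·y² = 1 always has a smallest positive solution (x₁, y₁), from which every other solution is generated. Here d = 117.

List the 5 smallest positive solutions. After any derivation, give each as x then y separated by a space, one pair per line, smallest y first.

d=117: √d = [10; 1,4,2,4,1,20] (ℓ=6, even), read p_5/q_5
i=0: a=10 ⇒ p=10, q=1
…
i=2: a=4 ⇒ p=54, q=5
…
i=4: a=4 ⇒ p=530, q=49
i=5: a=1 ⇒ p=649, q=60
→ (649, 60).  Check: 649²=421201, 117·60²=421200, difference 1.
n=2: (649,60)∘(649,60) = (649·649+117·60·60, 649·60+60·649) = (842401,77880)
n=3: (842401,77880)∘(649,60) = (649·842401+117·60·77880, 649·77880+60·842401) = (1093435849,101088180)
n=4: (1093435849,101088180)∘(649,60) = (649·1093435849+117·60·101088180, 649·101088180+60·1093435849) = (1419278889601,131212379760)
n=5: (1419278889601,131212379760)∘(649,60) = (649·1419278889601+117·60·131212379760, 649·131212379760+60·1419278889601) = (1842222905266249,170313567840300)

649 60
842401 77880
1093435849 101088180
1419278889601 131212379760
1842222905266249 170313567840300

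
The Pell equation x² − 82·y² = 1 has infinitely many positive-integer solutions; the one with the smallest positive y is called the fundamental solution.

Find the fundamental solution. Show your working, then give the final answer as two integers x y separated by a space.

d=82: √d = [9; 18] (ℓ=1, odd), read p_1/q_1
a_0=9:  p_0=9·1+0=9,  q_0=9·0+1=1
a_1=18:  p_1=18·9+1=163,  q_1=18·1+0=18
fundamental: x₁=163, y₁=18  (since 26569 − 82·324 = 1)

163 18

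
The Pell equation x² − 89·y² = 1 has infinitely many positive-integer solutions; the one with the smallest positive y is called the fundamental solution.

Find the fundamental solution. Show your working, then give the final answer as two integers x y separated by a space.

500001 53000

√89 = [9; 2,3,3,2,18, …], period ℓ=5 (odd) → k=9
step 0: (9, 1)  from 9·(1,0) + (0,1)
…
step 3: (217, 23)  from 3·(66,7) + (19,2)
step 4: (500, 53)  from 2·(217,23) + (66,7)
step 5: (9217, 977)  from 18·(500,53) + (217,23)
step 6: (18934, 2007)  from 2·(9217,977) + (500,53)
step 7: (66019, 6998)  from 3·(18934,2007) + (9217,977)
step 8: (216991, 23001)  from 3·(66019,6998) + (18934,2007)
step 9: (500001, 53000)  from 2·(216991,23001) + (66019,6998)
(x₁, y₁) = (500001, 53000);  500001² − 89·53000² = 1 ✓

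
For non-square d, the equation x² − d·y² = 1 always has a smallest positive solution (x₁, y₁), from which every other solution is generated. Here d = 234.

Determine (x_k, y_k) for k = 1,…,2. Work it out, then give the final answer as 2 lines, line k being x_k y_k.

5201 340
54100801 3536680

d=234: √d = [15; 3,2,1,2,1,2,3,30] (ℓ=8, even), read p_7/q_7
step 0: (15, 1)  from 15·(1,0) + (0,1)
step 1: (46, 3)  from 3·(15,1) + (1,0)
…
step 3: (153, 10)  from 1·(107,7) + (46,3)
step 4: (413, 27)  from 2·(153,10) + (107,7)
…
step 6: (1545, 101)  from 2·(566,37) + (413,27)
step 7: (5201, 340)  from 3·(1545,101) + (566,37)
fundamental: x₁=5201, y₁=340  (since 27050401 − 234·115600 = 1)
k=2:  x_2 = 5201·5201+234·340·340 = 54100801,  y_2 = 5201·340+340·5201 = 3536680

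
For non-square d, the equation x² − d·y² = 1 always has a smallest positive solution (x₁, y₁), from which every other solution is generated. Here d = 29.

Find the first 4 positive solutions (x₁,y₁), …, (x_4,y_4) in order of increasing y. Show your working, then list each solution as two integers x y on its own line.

9801 1820
192119201 35675640
3765920568201 699313893460
73819574785756801 13707950903927280

d=29: √d = [5; 2,1,1,2,10] (ℓ=5, odd), read p_9/q_9
step 0: (5, 1)  from 5·(1,0) + (0,1)
…
step 6: (1524, 283)  from 2·(727,135) + (70,13)
…
step 8: (3775, 701)  from 1·(2251,418) + (1524,283)
step 9: (9801, 1820)  from 2·(3775,701) + (2251,418)
(x₁, y₁) = (9801, 1820);  9801² − 29·1820² = 1 ✓
k=2:  x_2 = 9801·9801+29·1820·1820 = 192119201,  y_2 = 9801·1820+1820·9801 = 35675640
k=3:  x_3 = 9801·192119201+29·1820·35675640 = 3765920568201,  y_3 = 9801·35675640+1820·192119201 = 699313893460
k=4:  x_4 = 9801·3765920568201+29·1820·699313893460 = 73819574785756801,  y_4 = 9801·699313893460+1820·3765920568201 = 13707950903927280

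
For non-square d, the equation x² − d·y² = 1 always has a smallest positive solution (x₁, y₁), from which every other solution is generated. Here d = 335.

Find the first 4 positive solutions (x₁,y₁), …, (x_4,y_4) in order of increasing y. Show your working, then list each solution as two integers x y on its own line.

d=335: √d = [18; 3,3,3,36] (ℓ=4, even), read p_3/q_3
i=0: a=18 ⇒ p=18, q=1
i=1: a=3 ⇒ p=55, q=3
i=2: a=3 ⇒ p=183, q=10
i=3: a=3 ⇒ p=604, q=33
fundamental: x₁=604, y₁=33  (since 364816 − 335·1089 = 1)
k=2:  x_2 = 604·604+335·33·33 = 729631,  y_2 = 604·33+33·604 = 39864
k=3:  x_3 = 604·729631+335·33·39864 = 881393644,  y_3 = 604·39864+33·729631 = 48155679
k=4:  x_4 = 604·881393644+335·33·48155679 = 1064722792321,  y_4 = 604·48155679+33·881393644 = 58172020368

604 33
729631 39864
881393644 48155679
1064722792321 58172020368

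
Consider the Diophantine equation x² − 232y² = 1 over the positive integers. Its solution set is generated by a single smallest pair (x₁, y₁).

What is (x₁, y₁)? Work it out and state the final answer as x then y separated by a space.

[15; 4,3,7,3,4,30] for √232; ℓ=6 ⇒ convergent index 5
i=0: a=15 ⇒ p=15, q=1
…
i=2: a=3 ⇒ p=198, q=13
i=3: a=7 ⇒ p=1447, q=95
i=4: a=3 ⇒ p=4539, q=298
i=5: a=4 ⇒ p=19603, q=1287
(x₁, y₁) = (19603, 1287);  19603² − 232·1287² = 1 ✓

19603 1287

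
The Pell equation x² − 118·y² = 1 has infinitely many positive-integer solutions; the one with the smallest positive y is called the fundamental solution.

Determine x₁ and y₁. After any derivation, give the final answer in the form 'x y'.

d=118: √d = [10; 1,6,3,2,10,2,3,6,1,20] (ℓ=10, even), read p_9/q_9
step 0: (10, 1)  from 10·(1,0) + (0,1)
…
step 2: (76, 7)  from 6·(11,1) + (10,1)
step 3: (239, 22)  from 3·(76,7) + (11,1)
step 4: (554, 51)  from 2·(239,22) + (76,7)
step 5: (5779, 532)  from 10·(554,51) + (239,22)
…
step 7: (42115, 3877)  from 3·(12112,1115) + (5779,532)
step 8: (264802, 24377)  from 6·(42115,3877) + (12112,1115)
step 9: (306917, 28254)  from 1·(264802,24377) + (42115,3877)
→ (306917, 28254).  Check: 306917²=94198044889, 118·28254²=94198044888, difference 1.

306917 28254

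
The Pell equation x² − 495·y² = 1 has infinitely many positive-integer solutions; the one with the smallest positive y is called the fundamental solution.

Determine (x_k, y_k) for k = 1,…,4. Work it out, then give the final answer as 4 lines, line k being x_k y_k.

89 4
15841 712
2819609 126732
501874561 22557584

√495 → a₀=22, period (4,44); ℓ=2 even so k=1
step 0: (22, 1)  from 22·(1,0) + (0,1)
step 1: (89, 4)  from 4·(22,1) + (1,0)
(x₁, y₁) = (89, 4);  89² − 495·4² = 1 ✓
n=2: (89,4)∘(89,4) = (89·89+495·4·4, 89·4+4·89) = (15841,712)
n=3: (15841,712)∘(89,4) = (89·15841+495·4·712, 89·712+4·15841) = (2819609,126732)
n=4: (2819609,126732)∘(89,4) = (89·2819609+495·4·126732, 89·126732+4·2819609) = (501874561,22557584)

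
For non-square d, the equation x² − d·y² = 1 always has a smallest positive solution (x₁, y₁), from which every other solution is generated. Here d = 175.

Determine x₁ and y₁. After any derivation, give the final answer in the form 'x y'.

d=175: √d = [13; 4,2,1,2,4,26] (ℓ=6, even), read p_5/q_5
k=0  a_k=13  p_k/q_k = 13/1
…
k=3  a_k=1  p_k/q_k = 172/13
k=4  a_k=2  p_k/q_k = 463/35
k=5  a_k=4  p_k/q_k = 2024/153
(x₁, y₁) = (2024, 153);  2024² − 175·153² = 1 ✓

2024 153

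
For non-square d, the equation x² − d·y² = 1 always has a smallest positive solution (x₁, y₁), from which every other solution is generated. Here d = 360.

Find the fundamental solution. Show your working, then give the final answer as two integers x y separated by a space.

19 1

√360 → a₀=18, period (1,36); ℓ=2 even so k=1
step 0: (18, 1)  from 18·(1,0) + (0,1)
step 1: (19, 1)  from 1·(18,1) + (1,0)
(x₁, y₁) = (19, 1);  19² − 360·1² = 1 ✓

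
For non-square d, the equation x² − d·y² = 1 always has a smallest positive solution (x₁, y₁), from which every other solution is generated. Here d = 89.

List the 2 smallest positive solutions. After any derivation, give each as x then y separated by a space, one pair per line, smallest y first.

[9; 2,3,3,2,18] for √89; ℓ=5 ⇒ convergent index 9
i=0: a=9 ⇒ p=9, q=1
i=1: a=2 ⇒ p=19, q=2
i=2: a=3 ⇒ p=66, q=7
…
i=7: a=3 ⇒ p=66019, q=6998
i=8: a=3 ⇒ p=216991, q=23001
i=9: a=2 ⇒ p=500001, q=53000
fundamental: x₁=500001, y₁=53000  (since 250001000001 − 89·2809000000 = 1)
n=2: (500001,53000)∘(500001,53000) = (500001·500001+89·53000·53000, 500001·53000+53000·500001) = (500002000001,53000106000)

500001 53000
500002000001 53000106000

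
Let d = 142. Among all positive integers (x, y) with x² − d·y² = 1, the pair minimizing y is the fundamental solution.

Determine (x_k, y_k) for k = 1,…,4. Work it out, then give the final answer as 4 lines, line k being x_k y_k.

143 12
40897 3432
11696399 981540
3345129217 280717008

√142 → a₀=11, period (1,10,1,22); ℓ=4 even so k=3
a_0=11:  p_0=11·1+0=11,  q_0=11·0+1=1
a_1=1:  p_1=1·11+1=12,  q_1=1·1+0=1
a_2=10:  p_2=10·12+11=131,  q_2=10·1+1=11
a_3=1:  p_3=1·131+12=143,  q_3=1·11+1=12
→ (143, 12).  Check: 143²=20449, 142·12²=20448, difference 1.
n=2: (143,12)∘(143,12) = (143·143+142·12·12, 143·12+12·143) = (40897,3432)
n=3: (40897,3432)∘(143,12) = (143·40897+142·12·3432, 143·3432+12·40897) = (11696399,981540)
n=4: (11696399,981540)∘(143,12) = (143·11696399+142·12·981540, 143·981540+12·11696399) = (3345129217,280717008)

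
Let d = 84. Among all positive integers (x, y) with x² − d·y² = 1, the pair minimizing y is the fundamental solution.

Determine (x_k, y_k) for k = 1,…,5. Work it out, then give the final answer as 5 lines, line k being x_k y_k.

[9; 6,18] for √84; ℓ=2 ⇒ convergent index 1
k=0  a_k=9  p_k/q_k = 9/1
k=1  a_k=6  p_k/q_k = 55/6
→ (55, 6).  Check: 55²=3025, 84·6²=3024, difference 1.
n=2: (55,6)∘(55,6) = (55·55+84·6·6, 55·6+6·55) = (6049,660)
n=3: (6049,660)∘(55,6) = (55·6049+84·6·660, 55·660+6·6049) = (665335,72594)
n=4: (665335,72594)∘(55,6) = (55·665335+84·6·72594, 55·72594+6·665335) = (73180801,7984680)
n=5: (73180801,7984680)∘(55,6) = (55·73180801+84·6·7984680, 55·7984680+6·73180801) = (8049222775,878242206)

55 6
6049 660
665335 72594
73180801 7984680
8049222775 878242206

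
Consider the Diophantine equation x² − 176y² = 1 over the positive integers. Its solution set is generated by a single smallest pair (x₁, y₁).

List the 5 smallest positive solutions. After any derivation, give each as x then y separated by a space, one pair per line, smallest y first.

199 15
79201 5970
31521799 2376045
12545596801 945659940
4993116004999 376370280075

d=176: √d = [13; 3,1,3,26] (ℓ=4, even), read p_3/q_3
k=0  a_k=13  p_k/q_k = 13/1
…
k=2  a_k=1  p_k/q_k = 53/4
k=3  a_k=3  p_k/q_k = 199/15
fundamental: x₁=199, y₁=15  (since 39601 − 176·225 = 1)
n=2: (199,15)∘(199,15) = (199·199+176·15·15, 199·15+15·199) = (79201,5970)
n=3: (79201,5970)∘(199,15) = (199·79201+176·15·5970, 199·5970+15·79201) = (31521799,2376045)
n=4: (31521799,2376045)∘(199,15) = (199·31521799+176·15·2376045, 199·2376045+15·31521799) = (12545596801,945659940)
n=5: (12545596801,945659940)∘(199,15) = (199·12545596801+176·15·945659940, 199·945659940+15·12545596801) = (4993116004999,376370280075)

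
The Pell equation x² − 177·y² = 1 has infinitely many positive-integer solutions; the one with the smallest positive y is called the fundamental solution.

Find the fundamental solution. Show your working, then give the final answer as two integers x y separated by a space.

d=177: √d = [13; 3,3,2,8,2,3,3,26] (ℓ=8, even), read p_7/q_7
k=0  a_k=13  p_k/q_k = 13/1
k=1  a_k=3  p_k/q_k = 40/3
k=2  a_k=3  p_k/q_k = 133/10
…
k=5  a_k=2  p_k/q_k = 5468/411
k=6  a_k=3  p_k/q_k = 18985/1427
k=7  a_k=3  p_k/q_k = 62423/4692
→ (62423, 4692).  Check: 62423²=3896630929, 177·4692²=3896630928, difference 1.

62423 4692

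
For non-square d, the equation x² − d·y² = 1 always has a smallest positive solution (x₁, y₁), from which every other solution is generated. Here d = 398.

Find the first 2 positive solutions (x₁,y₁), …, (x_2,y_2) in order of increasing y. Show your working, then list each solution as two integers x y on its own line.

399 20
318401 15960

√398 → a₀=19, period (1,18,1,38); ℓ=4 even so k=3
step 0: (19, 1)  from 19·(1,0) + (0,1)
…
step 2: (379, 19)  from 18·(20,1) + (19,1)
step 3: (399, 20)  from 1·(379,19) + (20,1)
→ (399, 20).  Check: 399²=159201, 398·20²=159200, difference 1.
(x_2, y_2) = (399·399 + 398·20·20, 399·20 + 20·399) = (318401, 15960)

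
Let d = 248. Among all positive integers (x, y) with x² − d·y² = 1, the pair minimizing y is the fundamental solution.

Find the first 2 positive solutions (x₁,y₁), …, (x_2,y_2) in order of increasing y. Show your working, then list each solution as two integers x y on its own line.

[15; 1,2,1,30] for √248; ℓ=4 ⇒ convergent index 3
step 0: (15, 1)  from 15·(1,0) + (0,1)
step 1: (16, 1)  from 1·(15,1) + (1,0)
step 2: (47, 3)  from 2·(16,1) + (15,1)
step 3: (63, 4)  from 1·(47,3) + (16,1)
fundamental: x₁=63, y₁=4  (since 3969 − 248·16 = 1)
(x_2, y_2) = (63·63 + 248·4·4, 63·4 + 4·63) = (7937, 504)

63 4
7937 504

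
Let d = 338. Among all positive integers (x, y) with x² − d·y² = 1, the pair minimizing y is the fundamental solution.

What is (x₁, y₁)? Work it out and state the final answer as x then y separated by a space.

114243 6214

d=338: √d = [18; 2,1,1,2,36] (ℓ=5, odd), read p_9/q_9
a_0=18:  p_0=18·1+0=18,  q_0=18·0+1=1
a_1=2:  p_1=2·18+1=37,  q_1=2·1+0=2
…
a_3=1:  p_3=1·55+37=92,  q_3=1·3+2=5
a_4=2:  p_4=2·92+55=239,  q_4=2·5+3=13
…
a_8=1:  p_8=1·26327+17631=43958,  q_8=1·1432+959=2391
a_9=2:  p_9=2·43958+26327=114243,  q_9=2·2391+1432=6214
→ (114243, 6214).  Check: 114243²=13051463049, 338·6214²=13051463048, difference 1.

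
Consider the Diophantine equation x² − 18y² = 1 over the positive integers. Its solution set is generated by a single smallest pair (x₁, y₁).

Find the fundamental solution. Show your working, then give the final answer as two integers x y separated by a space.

[4; 4,8] for √18; ℓ=2 ⇒ convergent index 1
k=0  a_k=4  p_k/q_k = 4/1
k=1  a_k=4  p_k/q_k = 17/4
fundamental: x₁=17, y₁=4  (since 289 − 18·16 = 1)

17 4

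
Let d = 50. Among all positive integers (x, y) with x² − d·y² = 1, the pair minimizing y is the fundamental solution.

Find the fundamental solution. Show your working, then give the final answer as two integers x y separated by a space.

99 14

√50 = [7; 14, …], period ℓ=1 (odd) → k=1
step 0: (7, 1)  from 7·(1,0) + (0,1)
step 1: (99, 14)  from 14·(7,1) + (1,0)
→ (99, 14).  Check: 99²=9801, 50·14²=9800, difference 1.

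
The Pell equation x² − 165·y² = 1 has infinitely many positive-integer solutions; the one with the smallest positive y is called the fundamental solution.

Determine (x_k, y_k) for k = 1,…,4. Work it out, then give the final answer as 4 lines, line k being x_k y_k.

1079 84
2328481 181272
5024860919 391184892
10843647534721 844176815664

d=165: √d = [12; 1,5,2,5,1,24] (ℓ=6, even), read p_5/q_5
i=0: a=12 ⇒ p=12, q=1
…
i=3: a=2 ⇒ p=167, q=13
i=4: a=5 ⇒ p=912, q=71
i=5: a=1 ⇒ p=1079, q=84
(x₁, y₁) = (1079, 84);  1079² − 165·84² = 1 ✓
(x_2, y_2) = (1079·1079 + 165·84·84, 1079·84 + 84·1079) = (2328481, 181272)
(x_3, y_3) = (1079·2328481 + 165·84·181272, 1079·181272 + 84·2328481) = (5024860919, 391184892)
(x_4, y_4) = (1079·5024860919 + 165·84·391184892, 1079·391184892 + 84·5024860919) = (10843647534721, 844176815664)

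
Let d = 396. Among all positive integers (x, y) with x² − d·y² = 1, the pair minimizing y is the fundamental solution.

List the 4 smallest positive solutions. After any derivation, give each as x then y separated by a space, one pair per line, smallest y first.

199 10
79201 3980
31521799 1584030
12545596801 630439960

[19; 1,8,1,38] for √396; ℓ=4 ⇒ convergent index 3
step 0: (19, 1)  from 19·(1,0) + (0,1)
…
step 2: (179, 9)  from 8·(20,1) + (19,1)
step 3: (199, 10)  from 1·(179,9) + (20,1)
→ (199, 10).  Check: 199²=39601, 396·10²=39600, difference 1.
n=2: (199,10)∘(199,10) = (199·199+396·10·10, 199·10+10·199) = (79201,3980)
n=3: (79201,3980)∘(199,10) = (199·79201+396·10·3980, 199·3980+10·79201) = (31521799,1584030)
n=4: (31521799,1584030)∘(199,10) = (199·31521799+396·10·1584030, 199·1584030+10·31521799) = (12545596801,630439960)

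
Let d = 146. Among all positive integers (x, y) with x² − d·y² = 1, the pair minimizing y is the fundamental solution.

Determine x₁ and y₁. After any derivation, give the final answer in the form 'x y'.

√146 → a₀=12, period (12,24); ℓ=2 even so k=1
i=0: a=12 ⇒ p=12, q=1
i=1: a=12 ⇒ p=145, q=12
(x₁, y₁) = (145, 12);  145² − 146·12² = 1 ✓

145 12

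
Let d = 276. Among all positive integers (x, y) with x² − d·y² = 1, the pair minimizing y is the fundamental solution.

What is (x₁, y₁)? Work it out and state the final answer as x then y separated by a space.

7775 468

√276 → a₀=16, period (1,1,1,1,2,2,2,1,1,1,1,32); ℓ=12 even so k=11
a_0=16:  p_0=16·1+0=16,  q_0=16·0+1=1
a_1=1:  p_1=1·16+1=17,  q_1=1·1+0=1
a_2=1:  p_2=1·17+16=33,  q_2=1·1+1=2
a_3=1:  p_3=1·33+17=50,  q_3=1·2+1=3
a_4=1:  p_4=1·50+33=83,  q_4=1·3+2=5
a_5=2:  p_5=2·83+50=216,  q_5=2·5+3=13
a_6=2:  p_6=2·216+83=515,  q_6=2·13+5=31
a_7=2:  p_7=2·515+216=1246,  q_7=2·31+13=75
…
a_10=1:  p_10=1·3007+1761=4768,  q_10=1·181+106=287
a_11=1:  p_11=1·4768+3007=7775,  q_11=1·287+181=468
fundamental: x₁=7775, y₁=468  (since 60450625 − 276·219024 = 1)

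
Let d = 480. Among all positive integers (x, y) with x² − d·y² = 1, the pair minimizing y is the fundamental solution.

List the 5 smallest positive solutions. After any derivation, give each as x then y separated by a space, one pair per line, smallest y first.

241 11
116161 5302
55989361 2555553
26986755841 1231771244
13007560326001 593711184055

d=480: √d = [21; 1,9,1,42] (ℓ=4, even), read p_3/q_3
a_0=21:  p_0=21·1+0=21,  q_0=21·0+1=1
…
a_2=9:  p_2=9·22+21=219,  q_2=9·1+1=10
a_3=1:  p_3=1·219+22=241,  q_3=1·10+1=11
(x₁, y₁) = (241, 11);  241² − 480·11² = 1 ✓
k=2:  x_2 = 241·241+480·11·11 = 116161,  y_2 = 241·11+11·241 = 5302
k=3:  x_3 = 241·116161+480·11·5302 = 55989361,  y_3 = 241·5302+11·116161 = 2555553
k=4:  x_4 = 241·55989361+480·11·2555553 = 26986755841,  y_4 = 241·2555553+11·55989361 = 1231771244
k=5:  x_5 = 241·26986755841+480·11·1231771244 = 13007560326001,  y_5 = 241·1231771244+11·26986755841 = 593711184055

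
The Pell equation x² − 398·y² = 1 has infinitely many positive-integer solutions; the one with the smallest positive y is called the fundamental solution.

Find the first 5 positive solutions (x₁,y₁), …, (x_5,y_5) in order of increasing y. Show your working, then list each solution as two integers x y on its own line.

399 20
318401 15960
254083599 12736060
202758393601 10163359920
161800944009999 8110348480100

√398 = [19; 1,18,1,38, …], period ℓ=4 (even) → k=3
i=0: a=19 ⇒ p=19, q=1
i=1: a=1 ⇒ p=20, q=1
i=2: a=18 ⇒ p=379, q=19
i=3: a=1 ⇒ p=399, q=20
→ (399, 20).  Check: 399²=159201, 398·20²=159200, difference 1.
n=2: (399,20)∘(399,20) = (399·399+398·20·20, 399·20+20·399) = (318401,15960)
n=3: (318401,15960)∘(399,20) = (399·318401+398·20·15960, 399·15960+20·318401) = (254083599,12736060)
n=4: (254083599,12736060)∘(399,20) = (399·254083599+398·20·12736060, 399·12736060+20·254083599) = (202758393601,10163359920)
n=5: (202758393601,10163359920)∘(399,20) = (399·202758393601+398·20·10163359920, 399·10163359920+20·202758393601) = (161800944009999,8110348480100)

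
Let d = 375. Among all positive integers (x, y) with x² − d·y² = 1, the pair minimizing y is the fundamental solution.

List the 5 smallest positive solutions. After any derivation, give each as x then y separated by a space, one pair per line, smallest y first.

d=375: √d = [19; 2,1,2,1,5,1,2,1,2,38] (ℓ=10, even), read p_9/q_9
k=0  a_k=19  p_k/q_k = 19/1
k=1  a_k=2  p_k/q_k = 39/2
k=2  a_k=1  p_k/q_k = 58/3
…
k=7  a_k=2  p_k/q_k = 4086/211
k=8  a_k=1  p_k/q_k = 5519/285
k=9  a_k=2  p_k/q_k = 15124/781
(x₁, y₁) = (15124, 781);  15124² − 375·781² = 1 ✓
(x_2, y_2) = (15124·15124 + 375·781·781, 15124·781 + 781·15124) = (457470751, 23623688)
(x_3, y_3) = (15124·457470751 + 375·781·23623688, 15124·23623688 + 781·457470751) = (13837575261124, 714569313843)
(x_4, y_4) = (15124·13837575261124 + 375·781·714569313843, 15124·714569313843 + 781·13837575261124) = (418558976041008001, 21614292581499376)
(x_5, y_5) = (15124·418558976041008001 + 375·781·21614292581499376, 15124·21614292581499376 + 781·418558976041008001) = (12660571893450834753124, 653789121290623811405)

15124 781
457470751 23623688
13837575261124 714569313843
418558976041008001 21614292581499376
12660571893450834753124 653789121290623811405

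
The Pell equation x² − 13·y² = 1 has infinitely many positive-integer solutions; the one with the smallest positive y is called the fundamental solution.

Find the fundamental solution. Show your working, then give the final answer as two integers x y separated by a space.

√13 → a₀=3, period (1,1,1,1,6); ℓ=5 odd so k=9
i=0: a=3 ⇒ p=3, q=1
i=1: a=1 ⇒ p=4, q=1
i=2: a=1 ⇒ p=7, q=2
i=3: a=1 ⇒ p=11, q=3
i=4: a=1 ⇒ p=18, q=5
…
i=7: a=1 ⇒ p=256, q=71
i=8: a=1 ⇒ p=393, q=109
i=9: a=1 ⇒ p=649, q=180
fundamental: x₁=649, y₁=180  (since 421201 − 13·32400 = 1)

649 180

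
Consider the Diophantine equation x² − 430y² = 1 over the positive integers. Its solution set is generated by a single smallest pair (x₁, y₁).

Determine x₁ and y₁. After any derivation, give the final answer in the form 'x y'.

[20; 1,2,1,3,1,…,2,1,40] for √430; ℓ=14 ⇒ convergent index 13
k=0  a_k=20  p_k/q_k = 20/1
…
k=5  a_k=1  p_k/q_k = 394/19
…
k=8  a_k=6  p_k/q_k = 133439/6435
k=9  a_k=1  p_k/q_k = 155233/7486
k=10  a_k=3  p_k/q_k = 599138/28893
k=11  a_k=1  p_k/q_k = 754371/36379
k=12  a_k=2  p_k/q_k = 2107880/101651
k=13  a_k=1  p_k/q_k = 2862251/138030
→ (2862251, 138030).  Check: 2862251²=8192480787001, 430·138030²=8192480787000, difference 1.

2862251 138030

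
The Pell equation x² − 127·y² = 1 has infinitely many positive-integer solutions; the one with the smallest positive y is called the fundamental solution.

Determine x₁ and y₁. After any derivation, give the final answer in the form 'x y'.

[11; 3,1,2,2,7,11,7,2,2,1,3,22] for √127; ℓ=12 ⇒ convergent index 11
step 0: (11, 1)  from 11·(1,0) + (0,1)
step 1: (34, 3)  from 3·(11,1) + (1,0)
step 2: (45, 4)  from 1·(34,3) + (11,1)
step 3: (124, 11)  from 2·(45,4) + (34,3)
step 4: (293, 26)  from 2·(124,11) + (45,4)
step 5: (2175, 193)  from 7·(293,26) + (124,11)
step 6: (24218, 2149)  from 11·(2175,193) + (293,26)
step 7: (171701, 15236)  from 7·(24218,2149) + (2175,193)
…
step 9: (906941, 80478)  from 2·(367620,32621) + (171701,15236)
step 10: (1274561, 113099)  from 1·(906941,80478) + (367620,32621)
step 11: (4730624, 419775)  from 3·(1274561,113099) + (906941,80478)
fundamental: x₁=4730624, y₁=419775  (since 22378803429376 − 127·176211050625 = 1)

4730624 419775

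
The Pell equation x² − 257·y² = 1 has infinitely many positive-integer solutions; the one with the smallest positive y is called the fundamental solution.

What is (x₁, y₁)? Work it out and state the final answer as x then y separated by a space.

513 32

d=257: √d = [16; 32] (ℓ=1, odd), read p_1/q_1
k=0  a_k=16  p_k/q_k = 16/1
k=1  a_k=32  p_k/q_k = 513/32
fundamental: x₁=513, y₁=32  (since 263169 − 257·1024 = 1)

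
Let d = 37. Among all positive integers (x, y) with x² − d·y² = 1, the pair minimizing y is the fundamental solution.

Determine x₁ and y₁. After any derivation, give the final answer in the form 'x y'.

√37 = [6; 12, …], period ℓ=1 (odd) → k=1
step 0: (6, 1)  from 6·(1,0) + (0,1)
step 1: (73, 12)  from 12·(6,1) + (1,0)
fundamental: x₁=73, y₁=12  (since 5329 − 37·144 = 1)

73 12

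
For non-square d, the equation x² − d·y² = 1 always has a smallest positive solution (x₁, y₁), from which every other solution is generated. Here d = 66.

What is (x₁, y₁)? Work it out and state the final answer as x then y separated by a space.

65 8

[8; 8,16] for √66; ℓ=2 ⇒ convergent index 1
i=0: a=8 ⇒ p=8, q=1
i=1: a=8 ⇒ p=65, q=8
→ (65, 8).  Check: 65²=4225, 66·8²=4224, difference 1.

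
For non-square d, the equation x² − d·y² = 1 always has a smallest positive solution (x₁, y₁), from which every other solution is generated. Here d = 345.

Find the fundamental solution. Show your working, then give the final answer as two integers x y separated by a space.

6761 364

[18; 1,1,2,1,6,1,2,1,1,36] for √345; ℓ=10 ⇒ convergent index 9
k=0  a_k=18  p_k/q_k = 18/1
k=1  a_k=1  p_k/q_k = 19/1
k=2  a_k=1  p_k/q_k = 37/2
…
k=5  a_k=6  p_k/q_k = 873/47
…
k=8  a_k=1  p_k/q_k = 3882/209
k=9  a_k=1  p_k/q_k = 6761/364
(x₁, y₁) = (6761, 364);  6761² − 345·364² = 1 ✓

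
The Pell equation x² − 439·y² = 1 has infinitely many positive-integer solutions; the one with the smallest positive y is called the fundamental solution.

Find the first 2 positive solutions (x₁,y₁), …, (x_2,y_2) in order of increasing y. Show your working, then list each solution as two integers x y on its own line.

√439 → a₀=20, period (1,19,1,40); ℓ=4 even so k=3
k=0  a_k=20  p_k/q_k = 20/1
…
k=2  a_k=19  p_k/q_k = 419/20
k=3  a_k=1  p_k/q_k = 440/21
fundamental: x₁=440, y₁=21  (since 193600 − 439·441 = 1)
(440+21√439)^2 = 387199 + 18480√439

440 21
387199 18480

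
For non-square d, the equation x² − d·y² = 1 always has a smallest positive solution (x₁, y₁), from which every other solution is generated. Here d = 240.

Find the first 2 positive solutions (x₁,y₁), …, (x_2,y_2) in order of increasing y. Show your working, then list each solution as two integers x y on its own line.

31 2
1921 124

d=240: √d = [15; 2,30] (ℓ=2, even), read p_1/q_1
i=0: a=15 ⇒ p=15, q=1
i=1: a=2 ⇒ p=31, q=2
(x₁, y₁) = (31, 2);  31² − 240·2² = 1 ✓
(31+2√240)^2 = 1921 + 124√240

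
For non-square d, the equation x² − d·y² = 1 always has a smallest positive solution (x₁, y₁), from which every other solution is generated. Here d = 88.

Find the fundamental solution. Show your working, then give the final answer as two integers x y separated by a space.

d=88: √d = [9; 2,1,1,1,2,18] (ℓ=6, even), read p_5/q_5
i=0: a=9 ⇒ p=9, q=1
…
i=2: a=1 ⇒ p=28, q=3
i=3: a=1 ⇒ p=47, q=5
i=4: a=1 ⇒ p=75, q=8
i=5: a=2 ⇒ p=197, q=21
fundamental: x₁=197, y₁=21  (since 38809 − 88·441 = 1)

197 21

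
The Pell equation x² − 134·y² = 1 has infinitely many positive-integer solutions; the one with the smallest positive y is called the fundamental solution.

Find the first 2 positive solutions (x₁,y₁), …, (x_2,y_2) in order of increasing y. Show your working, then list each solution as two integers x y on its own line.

145925 12606
42588211249 3679061100

√134 = [11; 1,1,2,1,3,…,1,1,22, …], period ℓ=14 (even) → k=13
a_0=11:  p_0=11·1+0=11,  q_0=11·0+1=1
a_1=1:  p_1=1·11+1=12,  q_1=1·1+0=1
a_2=1:  p_2=1·12+11=23,  q_2=1·1+1=2
a_3=2:  p_3=2·23+12=58,  q_3=2·2+1=5
a_4=1:  p_4=1·58+23=81,  q_4=1·5+2=7
a_5=3:  p_5=3·81+58=301,  q_5=3·7+5=26
a_6=1:  p_6=1·301+81=382,  q_6=1·26+7=33
…
a_8=1:  p_8=1·4121+382=4503,  q_8=1·356+33=389
a_9=3:  p_9=3·4503+4121=17630,  q_9=3·389+356=1523
a_10=1:  p_10=1·17630+4503=22133,  q_10=1·1523+389=1912
a_11=2:  p_11=2·22133+17630=61896,  q_11=2·1912+1523=5347
a_12=1:  p_12=1·61896+22133=84029,  q_12=1·5347+1912=7259
a_13=1:  p_13=1·84029+61896=145925,  q_13=1·7259+5347=12606
(x₁, y₁) = (145925, 12606);  145925² − 134·12606² = 1 ✓
n=2: (145925,12606)∘(145925,12606) = (145925·145925+134·12606·12606, 145925·12606+12606·145925) = (42588211249,3679061100)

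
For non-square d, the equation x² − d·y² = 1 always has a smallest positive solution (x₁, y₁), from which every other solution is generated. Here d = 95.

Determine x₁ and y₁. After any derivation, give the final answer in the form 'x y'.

39 4

d=95: √d = [9; 1,2,1,18] (ℓ=4, even), read p_3/q_3
i=0: a=9 ⇒ p=9, q=1
…
i=2: a=2 ⇒ p=29, q=3
i=3: a=1 ⇒ p=39, q=4
→ (39, 4).  Check: 39²=1521, 95·4²=1520, difference 1.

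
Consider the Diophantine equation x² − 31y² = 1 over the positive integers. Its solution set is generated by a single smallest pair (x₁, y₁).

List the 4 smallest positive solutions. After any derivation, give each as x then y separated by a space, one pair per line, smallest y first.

√31 = [5; 1,1,3,5,3,1,1,10, …], period ℓ=8 (even) → k=7
a_0=5:  p_0=5·1+0=5,  q_0=5·0+1=1
…
a_3=3:  p_3=3·11+6=39,  q_3=3·2+1=7
…
a_5=3:  p_5=3·206+39=657,  q_5=3·37+7=118
a_6=1:  p_6=1·657+206=863,  q_6=1·118+37=155
a_7=1:  p_7=1·863+657=1520,  q_7=1·155+118=273
(x₁, y₁) = (1520, 273);  1520² − 31·273² = 1 ✓
k=2:  x_2 = 1520·1520+31·273·273 = 4620799,  y_2 = 1520·273+273·1520 = 829920
k=3:  x_3 = 1520·4620799+31·273·829920 = 14047227440,  y_3 = 1520·829920+273·4620799 = 2522956527
k=4:  x_4 = 1520·14047227440+31·273·2522956527 = 42703566796801,  y_4 = 1520·2522956527+273·14047227440 = 7669787012160

1520 273
4620799 829920
14047227440 2522956527
42703566796801 7669787012160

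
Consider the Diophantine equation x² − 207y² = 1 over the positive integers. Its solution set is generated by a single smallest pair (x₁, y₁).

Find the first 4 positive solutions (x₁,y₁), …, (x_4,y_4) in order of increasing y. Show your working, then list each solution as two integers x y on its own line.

1151 80
2649601 184160
6099380351 423936240
14040770918401 975901040320

√207 = [14; 2,1,1,2,1,1,2,28, …], period ℓ=8 (even) → k=7
step 0: (14, 1)  from 14·(1,0) + (0,1)
step 1: (29, 2)  from 2·(14,1) + (1,0)
…
step 4: (187, 13)  from 2·(72,5) + (43,3)
…
step 6: (446, 31)  from 1·(259,18) + (187,13)
step 7: (1151, 80)  from 2·(446,31) + (259,18)
fundamental: x₁=1151, y₁=80  (since 1324801 − 207·6400 = 1)
(x_2, y_2) = (1151·1151 + 207·80·80, 1151·80 + 80·1151) = (2649601, 184160)
(x_3, y_3) = (1151·2649601 + 207·80·184160, 1151·184160 + 80·2649601) = (6099380351, 423936240)
(x_4, y_4) = (1151·6099380351 + 207·80·423936240, 1151·423936240 + 80·6099380351) = (14040770918401, 975901040320)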